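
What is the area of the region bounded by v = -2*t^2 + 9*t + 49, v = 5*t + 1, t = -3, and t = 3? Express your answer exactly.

On [-3, 3], (-2*t^2 + 9*t + 49) - (5*t + 1) = -2*t^2 + 4*t + 48 is ≥ 0 throughout, so the area is a single integral of |-2*t^2 + 4*t + 48|.
∫[-3,3] (-2*t^2 + 4*t + 48) dt = 252.

252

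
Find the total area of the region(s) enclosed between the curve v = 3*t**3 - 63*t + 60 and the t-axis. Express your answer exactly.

2997/4

The curve meets the t-axis where 3*t**3 - 63*t + 60 = 0, i.e. 3*(t - 4)*(t - 1)*(t + 5) = 0, at t = -5, 1, 4.
On [-5, 1] the curve lies above the axis; ∫[-5,1] (3*t**3 - 63*t + 60) dt = 648, giving area 648.
On [1, 4] the curve lies below the axis; ∫[1,4] (3*t**3 - 63*t + 60) dt = -405/4, giving area 405/4.
Total area = 648 + 405/4 = 2997/4.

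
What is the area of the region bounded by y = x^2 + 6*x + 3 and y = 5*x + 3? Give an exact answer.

Set the curves equal: x^2 + 6*x + 3 = 5*x + 3, so x^2 + x = 0, which factors as x*(x + 1) = 0. The curves meet at x = -1, 0.
On [-1, 0], y = 5*x + 3 is on top; that piece has area ∫[-1,0] (-(x^2 + x)) dx = 1/6.

1/6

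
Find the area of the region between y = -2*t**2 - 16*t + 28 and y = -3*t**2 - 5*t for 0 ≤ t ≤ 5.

93/2

The difference (-2*t**2 - 16*t + 28) - (-3*t**2 - 5*t) = t**2 - 11*t + 28 changes sign at t = 4 inside [0, 5], so split the integral there.
∫[0,4] (t**2 - 11*t + 28) dt = 136/3.
∫[4,5] (t**2 - 11*t + 28) dt = -7/6; the area of that piece is 7/6.
Total area = 136/3 + 7/6 = 93/2.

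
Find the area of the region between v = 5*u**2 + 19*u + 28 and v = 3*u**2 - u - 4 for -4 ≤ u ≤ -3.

On [-4, -3], (5*u**2 + 19*u + 28) - (3*u**2 - u - 4) = 2*u**2 + 20*u + 32 is ≤ 0 throughout, so the area is a single integral of |2*u**2 + 20*u + 32|.
∫[-4,-3] (2*u**2 + 20*u + 32) du = -40/3; the area of that piece is 40/3.

40/3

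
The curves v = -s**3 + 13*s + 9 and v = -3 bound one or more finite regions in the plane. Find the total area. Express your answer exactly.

407/4

Set the curves equal: -s**3 + 13*s + 9 = -3, so -s**3 + 13*s + 12 = 0, which factors as -(s - 4)*(s + 1)*(s + 3) = 0. The curves meet at s = -3, -1, 4.
On [-3, -1], v = -3 is on top; that piece has area ∫[-3,-1] (-(-s**3 + 13*s + 12)) ds = 8.
On [-1, 4], v = -s**3 + 13*s + 9 is on top; that piece has area ∫[-1,4] (-s**3 + 13*s + 12) ds = 375/4.
Total enclosed area = 8 + 375/4 = 407/4.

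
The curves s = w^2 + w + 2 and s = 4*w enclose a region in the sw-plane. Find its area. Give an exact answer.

Both boundary curves give s as a function of w, so integrate with respect to w. Setting them equal: w^2 - 3*w + 2 = 0, i.e. (w - 2)*(w - 1) = 0, so they meet at w = 1, 2.
For w in [1, 2], s = w^2 + w + 2 is on the left; area = ∫[1,2] (-(w^2 - 3*w + 2)) dw = 1/6.

1/6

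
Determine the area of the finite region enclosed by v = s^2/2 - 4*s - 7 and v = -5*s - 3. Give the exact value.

18

Set the curves equal: s^2/2 - 4*s - 7 = -5*s - 3, so s^2/2 + s - 4 = 0, which factors as (s - 2)*(s + 4)/2 = 0. The curves meet at s = -4, 2.
On [-4, 2], v = -5*s - 3 is on top; that piece has area ∫[-4,2] (-(s^2/2 + s - 4)) ds = 18.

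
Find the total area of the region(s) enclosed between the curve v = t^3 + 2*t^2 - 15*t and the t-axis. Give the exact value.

863/6

The curve meets the t-axis where t^3 + 2*t^2 - 15*t = 0, i.e. t*(t - 3)*(t + 5) = 0, at t = -5, 0, 3.
On [-5, 0] the curve lies above the axis; ∫[-5,0] (t^3 + 2*t^2 - 15*t) dt = 1375/12, giving area 1375/12.
On [0, 3] the curve lies below the axis; ∫[0,3] (t^3 + 2*t^2 - 15*t) dt = -117/4, giving area 117/4.
Total area = 1375/12 + 117/4 = 863/6.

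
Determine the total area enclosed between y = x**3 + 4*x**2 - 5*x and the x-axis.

443/6

The curve meets the x-axis where x**3 + 4*x**2 - 5*x = 0, i.e. x*(x - 1)*(x + 5) = 0, at x = -5, 0, 1.
On [-5, 0] the curve lies above the axis; ∫[-5,0] (x**3 + 4*x**2 - 5*x) dx = 875/12, giving area 875/12.
On [0, 1] the curve lies below the axis; ∫[0,1] (x**3 + 4*x**2 - 5*x) dx = -11/12, giving area 11/12.
Total area = 875/12 + 11/12 = 443/6.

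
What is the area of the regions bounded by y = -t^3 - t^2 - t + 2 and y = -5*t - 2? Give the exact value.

71/6

Set the curves equal: -t^3 - t^2 - t + 2 = -5*t - 2, so -t^3 - t^2 + 4*t + 4 = 0, which factors as -(t - 2)*(t + 1)*(t + 2) = 0. The curves meet at t = -2, -1, 2.
On [-2, -1], y = -5*t - 2 is on top; that piece has area ∫[-2,-1] (-(-t^3 - t^2 + 4*t + 4)) dt = 7/12.
On [-1, 2], y = -t^3 - t^2 - t + 2 is on top; that piece has area ∫[-1,2] (-t^3 - t^2 + 4*t + 4) dt = 45/4.
Total enclosed area = 7/12 + 45/4 = 71/6.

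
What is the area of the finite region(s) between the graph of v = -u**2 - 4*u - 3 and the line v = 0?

The curve meets the u-axis where -u**2 - 4*u - 3 = 0, i.e. -(u + 1)*(u + 3) = 0, at u = -3, -1.
On [-3, -1] the curve lies above the axis; ∫[-3,-1] (-u**2 - 4*u - 3) du = 4/3, giving area 4/3.

4/3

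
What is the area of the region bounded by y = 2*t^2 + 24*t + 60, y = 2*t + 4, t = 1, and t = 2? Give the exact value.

281/3

On [1, 2], (2*t^2 + 24*t + 60) - (2*t + 4) = 2*t^2 + 22*t + 56 is ≥ 0 throughout, so the area is a single integral of |2*t^2 + 22*t + 56|.
∫[1,2] (2*t^2 + 22*t + 56) dt = 281/3.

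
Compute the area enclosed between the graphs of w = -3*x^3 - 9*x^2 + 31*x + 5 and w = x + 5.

1221/4

Set the curves equal: -3*x^3 - 9*x^2 + 31*x + 5 = x + 5, so -3*x^3 - 9*x^2 + 30*x = 0, which factors as -3*x*(x - 2)*(x + 5) = 0. The curves meet at x = -5, 0, 2.
On [-5, 0], w = x + 5 is on top; that piece has area ∫[-5,0] (-(-3*x^3 - 9*x^2 + 30*x)) dx = 1125/4.
On [0, 2], w = -3*x^3 - 9*x^2 + 31*x + 5 is on top; that piece has area ∫[0,2] (-3*x^3 - 9*x^2 + 30*x) dx = 24.
Total enclosed area = 1125/4 + 24 = 1221/4.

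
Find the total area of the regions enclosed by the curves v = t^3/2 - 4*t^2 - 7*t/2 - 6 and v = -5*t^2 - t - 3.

253/24

Set the curves equal: t^3/2 - 4*t^2 - 7*t/2 - 6 = -5*t^2 - t - 3, so t^3/2 + t^2 - 5*t/2 - 3 = 0, which factors as (t - 2)*(t + 1)*(t + 3)/2 = 0. The curves meet at t = -3, -1, 2.
On [-3, -1], v = t^3/2 - 4*t^2 - 7*t/2 - 6 is on top; that piece has area ∫[-3,-1] (t^3/2 + t^2 - 5*t/2 - 3) dt = 8/3.
On [-1, 2], v = -5*t^2 - t - 3 is on top; that piece has area ∫[-1,2] (-(t^3/2 + t^2 - 5*t/2 - 3)) dt = 63/8.
Total enclosed area = 8/3 + 63/8 = 253/24.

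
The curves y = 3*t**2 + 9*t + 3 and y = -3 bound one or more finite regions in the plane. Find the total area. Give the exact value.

1/2

Set the curves equal: 3*t**2 + 9*t + 3 = -3, so 3*t**2 + 9*t + 6 = 0, which factors as 3*(t + 1)*(t + 2) = 0. The curves meet at t = -2, -1.
On [-2, -1], y = -3 is on top; that piece has area ∫[-2,-1] (-(3*t**2 + 9*t + 6)) dt = 1/2.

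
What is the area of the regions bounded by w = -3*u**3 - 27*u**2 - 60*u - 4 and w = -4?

Set the curves equal: -3*u**3 - 27*u**2 - 60*u - 4 = -4, so -3*u**3 - 27*u**2 - 60*u = 0, which factors as -3*u*(u + 4)*(u + 5) = 0. The curves meet at u = -5, -4, 0.
On [-5, -4], w = -4 is on top; that piece has area ∫[-5,-4] (-(-3*u**3 - 27*u**2 - 60*u)) du = 9/4.
On [-4, 0], w = -3*u**3 - 27*u**2 - 60*u - 4 is on top; that piece has area ∫[-4,0] (-3*u**3 - 27*u**2 - 60*u) du = 96.
Total enclosed area = 9/4 + 96 = 393/4.

393/4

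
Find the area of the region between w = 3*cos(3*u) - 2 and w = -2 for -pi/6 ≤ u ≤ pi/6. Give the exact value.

2

On [-pi/6, pi/6], (3*cos(3*u) - 2) - (-2) = 3*cos(3*u) is ≥ 0 throughout, so the area is a single integral of |3*cos(3*u)|.
∫[-pi/6,pi/6] (3*cos(3*u)) du = 2.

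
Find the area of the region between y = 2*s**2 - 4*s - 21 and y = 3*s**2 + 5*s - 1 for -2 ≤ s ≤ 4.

On [-2, 4], (2*s**2 - 4*s - 21) - (3*s**2 + 5*s - 1) = -s**2 - 9*s - 20 is ≤ 0 throughout, so the area is a single integral of |-s**2 - 9*s - 20|.
∫[-2,4] (-s**2 - 9*s - 20) ds = -198; the area of that piece is 198.

198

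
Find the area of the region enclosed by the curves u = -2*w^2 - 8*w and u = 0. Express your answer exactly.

64/3

Both boundary curves give u as a function of w, so integrate with respect to w. Setting them equal: -2*w^2 - 8*w = 0, i.e. -2*w*(w + 4) = 0, so they meet at w = -4, 0.
For w in [-4, 0], u = -2*w^2 - 8*w is on the right; area = ∫[-4,0] (-2*w^2 - 8*w) dw = 64/3.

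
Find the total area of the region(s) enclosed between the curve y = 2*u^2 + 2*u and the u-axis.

The curve meets the u-axis where 2*u^2 + 2*u = 0, i.e. 2*u*(u + 1) = 0, at u = -1, 0.
On [-1, 0] the curve lies below the axis; ∫[-1,0] (2*u^2 + 2*u) du = -1/3, giving area 1/3.

1/3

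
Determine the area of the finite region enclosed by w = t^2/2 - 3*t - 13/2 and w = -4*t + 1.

128/3

Set the curves equal: t^2/2 - 3*t - 13/2 = -4*t + 1, so t^2/2 + t - 15/2 = 0, which factors as (t - 3)*(t + 5)/2 = 0. The curves meet at t = -5, 3.
On [-5, 3], w = -4*t + 1 is on top; that piece has area ∫[-5,3] (-(t^2/2 + t - 15/2)) dt = 128/3.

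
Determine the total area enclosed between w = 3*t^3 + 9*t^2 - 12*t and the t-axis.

393/4

The curve meets the t-axis where 3*t^3 + 9*t^2 - 12*t = 0, i.e. 3*t*(t - 1)*(t + 4) = 0, at t = -4, 0, 1.
On [-4, 0] the curve lies above the axis; ∫[-4,0] (3*t^3 + 9*t^2 - 12*t) dt = 96, giving area 96.
On [0, 1] the curve lies below the axis; ∫[0,1] (3*t^3 + 9*t^2 - 12*t) dt = -9/4, giving area 9/4.
Total area = 96 + 9/4 = 393/4.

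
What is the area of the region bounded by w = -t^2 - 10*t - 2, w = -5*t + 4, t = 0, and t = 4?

On [0, 4], (-t^2 - 10*t - 2) - (-5*t + 4) = -t^2 - 5*t - 6 is ≤ 0 throughout, so the area is a single integral of |-t^2 - 5*t - 6|.
∫[0,4] (-t^2 - 5*t - 6) dt = -256/3; the area of that piece is 256/3.

256/3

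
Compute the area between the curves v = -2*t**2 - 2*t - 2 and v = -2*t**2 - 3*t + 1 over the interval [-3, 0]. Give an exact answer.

On [-3, 0], (-2*t**2 - 2*t - 2) - (-2*t**2 - 3*t + 1) = t - 3 is ≤ 0 throughout, so the area is a single integral of |t - 3|.
∫[-3,0] (t - 3) dt = -27/2; the area of that piece is 27/2.

27/2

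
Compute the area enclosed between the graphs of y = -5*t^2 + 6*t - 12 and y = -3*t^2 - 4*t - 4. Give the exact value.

9

Set the curves equal: -5*t^2 + 6*t - 12 = -3*t^2 - 4*t - 4, so -2*t^2 + 10*t - 8 = 0, which factors as -2*(t - 4)*(t - 1) = 0. The curves meet at t = 1, 4.
On [1, 4], y = -5*t^2 + 6*t - 12 is on top; that piece has area ∫[1,4] (-2*t^2 + 10*t - 8) dt = 9.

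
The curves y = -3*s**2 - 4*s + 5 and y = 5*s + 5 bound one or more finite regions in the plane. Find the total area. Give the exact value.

27/2

Set the curves equal: -3*s**2 - 4*s + 5 = 5*s + 5, so -3*s**2 - 9*s = 0, which factors as -3*s*(s + 3) = 0. The curves meet at s = -3, 0.
On [-3, 0], y = -3*s**2 - 4*s + 5 is on top; that piece has area ∫[-3,0] (-3*s**2 - 9*s) ds = 27/2.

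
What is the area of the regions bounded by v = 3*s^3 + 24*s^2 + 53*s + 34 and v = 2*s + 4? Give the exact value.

71/2

Set the curves equal: 3*s^3 + 24*s^2 + 53*s + 34 = 2*s + 4, so 3*s^3 + 24*s^2 + 51*s + 30 = 0, which factors as 3*(s + 1)*(s + 2)*(s + 5) = 0. The curves meet at s = -5, -2, -1.
On [-5, -2], v = 3*s^3 + 24*s^2 + 53*s + 34 is on top; that piece has area ∫[-5,-2] (3*s^3 + 24*s^2 + 51*s + 30) ds = 135/4.
On [-2, -1], v = 2*s + 4 is on top; that piece has area ∫[-2,-1] (-(3*s^3 + 24*s^2 + 51*s + 30)) ds = 7/4.
Total enclosed area = 135/4 + 7/4 = 71/2.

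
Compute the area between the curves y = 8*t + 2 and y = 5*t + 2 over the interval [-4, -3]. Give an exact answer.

21/2

On [-4, -3], (8*t + 2) - (5*t + 2) = 3*t is ≤ 0 throughout, so the area is a single integral of |3*t|.
∫[-4,-3] (3*t) dt = -21/2; the area of that piece is 21/2.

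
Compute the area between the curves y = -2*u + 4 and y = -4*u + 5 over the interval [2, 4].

10

On [2, 4], (-2*u + 4) - (-4*u + 5) = 2*u - 1 is ≥ 0 throughout, so the area is a single integral of |2*u - 1|.
∫[2,4] (2*u - 1) du = 10.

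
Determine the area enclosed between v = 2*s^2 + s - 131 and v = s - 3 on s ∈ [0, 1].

382/3

On [0, 1], (2*s^2 + s - 131) - (s - 3) = 2*s^2 - 128 is ≤ 0 throughout, so the area is a single integral of |2*s^2 - 128|.
∫[0,1] (2*s^2 - 128) ds = -382/3; the area of that piece is 382/3.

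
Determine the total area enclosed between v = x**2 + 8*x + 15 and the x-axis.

4/3

The curve meets the x-axis where x**2 + 8*x + 15 = 0, i.e. (x + 3)*(x + 5) = 0, at x = -5, -3.
On [-5, -3] the curve lies below the axis; ∫[-5,-3] (x**2 + 8*x + 15) dx = -4/3, giving area 4/3.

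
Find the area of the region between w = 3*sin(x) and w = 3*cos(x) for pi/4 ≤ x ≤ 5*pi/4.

On [pi/4, 5*pi/4], (3*sin(x)) - (3*cos(x)) = 3*sin(x) - 3*cos(x) is ≥ 0 throughout, so the area is a single integral of |3*sin(x) - 3*cos(x)|.
∫[pi/4,5*pi/4] (3*sin(x) - 3*cos(x)) dx = 6*sqrt(2).

6*sqrt(2)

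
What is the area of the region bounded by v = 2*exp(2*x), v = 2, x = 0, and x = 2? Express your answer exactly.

On [0, 2], (2*exp(2*x)) - (2) = 2*exp(2*x) - 2 is ≥ 0 throughout, so the area is a single integral of |2*exp(2*x) - 2|.
∫[0,2] (2*exp(2*x) - 2) dx = -5 + exp(4).

-5 + exp(4)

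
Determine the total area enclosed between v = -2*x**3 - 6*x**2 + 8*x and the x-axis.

The curve meets the x-axis where -2*x**3 - 6*x**2 + 8*x = 0, i.e. -2*x*(x - 1)*(x + 4) = 0, at x = -4, 0, 1.
On [-4, 0] the curve lies below the axis; ∫[-4,0] (-2*x**3 - 6*x**2 + 8*x) dx = -64, giving area 64.
On [0, 1] the curve lies above the axis; ∫[0,1] (-2*x**3 - 6*x**2 + 8*x) dx = 3/2, giving area 3/2.
Total area = 64 + 3/2 = 131/2.

131/2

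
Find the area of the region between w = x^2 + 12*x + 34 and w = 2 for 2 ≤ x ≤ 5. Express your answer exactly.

On [2, 5], (x^2 + 12*x + 34) - (2) = x^2 + 12*x + 32 is ≥ 0 throughout, so the area is a single integral of |x^2 + 12*x + 32|.
∫[2,5] (x^2 + 12*x + 32) dx = 261.

261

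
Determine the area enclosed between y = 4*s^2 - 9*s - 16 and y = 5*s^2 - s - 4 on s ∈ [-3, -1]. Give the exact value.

4

The difference (4*s^2 - 9*s - 16) - (5*s^2 - s - 4) = -s^2 - 8*s - 12 changes sign at s = -2 inside [-3, -1], so split the integral there.
∫[-3,-2] (-s^2 - 8*s - 12) ds = 5/3.
∫[-2,-1] (-s^2 - 8*s - 12) ds = -7/3; the area of that piece is 7/3.
Total area = 5/3 + 7/3 = 4.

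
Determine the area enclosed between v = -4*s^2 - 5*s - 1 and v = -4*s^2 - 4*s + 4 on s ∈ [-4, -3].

On [-4, -3], (-4*s^2 - 5*s - 1) - (-4*s^2 - 4*s + 4) = -s - 5 is ≤ 0 throughout, so the area is a single integral of |-s - 5|.
∫[-4,-3] (-s - 5) ds = -3/2; the area of that piece is 3/2.

3/2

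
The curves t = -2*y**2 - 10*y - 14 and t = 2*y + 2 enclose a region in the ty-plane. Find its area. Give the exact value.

Both boundary curves give t as a function of y, so integrate with respect to y. Setting them equal: -2*y**2 - 12*y - 16 = 0, i.e. -2*(y + 2)*(y + 4) = 0, so they meet at y = -4, -2.
For y in [-4, -2], t = -2*y**2 - 10*y - 14 is on the right; area = ∫[-4,-2] (-2*y**2 - 12*y - 16) dy = 8/3.

8/3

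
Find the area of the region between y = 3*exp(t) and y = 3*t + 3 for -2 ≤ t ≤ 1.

-9/2 - 3*exp(-2) + 3*exp(1)

On [-2, 1], (3*exp(t)) - (3*t + 3) = -3*t + 3*exp(t) - 3 is ≥ 0 throughout, so the area is a single integral of |-3*t + 3*exp(t) - 3|.
∫[-2,1] (-3*t + 3*exp(t) - 3) dt = -9/2 - 3*exp(-2) + 3*exp(1).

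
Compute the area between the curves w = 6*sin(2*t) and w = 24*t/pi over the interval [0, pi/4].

3 - 3*pi/4

On [0, pi/4], (6*sin(2*t)) - (24*t/pi) = -24*t/pi + 6*sin(2*t) is ≥ 0 throughout, so the area is a single integral of |-24*t/pi + 6*sin(2*t)|.
∫[0,pi/4] (-24*t/pi + 6*sin(2*t)) dt = 3 - 3*pi/4.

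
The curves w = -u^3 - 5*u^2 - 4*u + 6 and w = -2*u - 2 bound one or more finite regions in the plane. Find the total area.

253/12

Set the curves equal: -u^3 - 5*u^2 - 4*u + 6 = -2*u - 2, so -u^3 - 5*u^2 - 2*u + 8 = 0, which factors as -(u - 1)*(u + 2)*(u + 4) = 0. The curves meet at u = -4, -2, 1.
On [-4, -2], w = -2*u - 2 is on top; that piece has area ∫[-4,-2] (-(-u^3 - 5*u^2 - 2*u + 8)) du = 16/3.
On [-2, 1], w = -u^3 - 5*u^2 - 4*u + 6 is on top; that piece has area ∫[-2,1] (-u^3 - 5*u^2 - 2*u + 8) du = 63/4.
Total enclosed area = 16/3 + 63/4 = 253/12.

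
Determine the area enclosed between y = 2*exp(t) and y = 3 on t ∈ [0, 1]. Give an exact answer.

-7 - 6*log(2) + 2*exp(1) + 6*log(3)

The difference (2*exp(t)) - (3) = 2*exp(t) - 3 changes sign at t = log(3/2) inside [0, 1], so split the integral there.
∫[0,log(3/2)] (2*exp(t) - 3) dt = log(8/27) + 1; the area of that piece is -1 + log(27/8).
∫[log(3/2),1] (2*exp(t) - 3) dt = -6 - 3*log(2) + 3*log(3) + 2*exp(1).
Total area = (-1 + log(27/8)) + (-6 - 3*log(2) + 3*log(3) + 2*exp(1)) = -7 - 6*log(2) + 2*exp(1) + 6*log(3).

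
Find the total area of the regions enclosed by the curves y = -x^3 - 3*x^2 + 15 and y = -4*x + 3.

131/4

Set the curves equal: -x^3 - 3*x^2 + 15 = -4*x + 3, so -x^3 - 3*x^2 + 4*x + 12 = 0, which factors as -(x - 2)*(x + 2)*(x + 3) = 0. The curves meet at x = -3, -2, 2.
On [-3, -2], y = -4*x + 3 is on top; that piece has area ∫[-3,-2] (-(-x^3 - 3*x^2 + 4*x + 12)) dx = 3/4.
On [-2, 2], y = -x^3 - 3*x^2 + 15 is on top; that piece has area ∫[-2,2] (-x^3 - 3*x^2 + 4*x + 12) dx = 32.
Total enclosed area = 3/4 + 32 = 131/4.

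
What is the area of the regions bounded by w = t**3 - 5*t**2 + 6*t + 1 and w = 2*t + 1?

71/6

Set the curves equal: t**3 - 5*t**2 + 6*t + 1 = 2*t + 1, so t**3 - 5*t**2 + 4*t = 0, which factors as t*(t - 4)*(t - 1) = 0. The curves meet at t = 0, 1, 4.
On [0, 1], w = t**3 - 5*t**2 + 6*t + 1 is on top; that piece has area ∫[0,1] (t**3 - 5*t**2 + 4*t) dt = 7/12.
On [1, 4], w = 2*t + 1 is on top; that piece has area ∫[1,4] (-(t**3 - 5*t**2 + 4*t)) dt = 45/4.
Total enclosed area = 7/12 + 45/4 = 71/6.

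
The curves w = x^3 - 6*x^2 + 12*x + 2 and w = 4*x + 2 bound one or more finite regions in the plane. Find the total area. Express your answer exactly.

8

Set the curves equal: x^3 - 6*x^2 + 12*x + 2 = 4*x + 2, so x^3 - 6*x^2 + 8*x = 0, which factors as x*(x - 4)*(x - 2) = 0. The curves meet at x = 0, 2, 4.
On [0, 2], w = x^3 - 6*x^2 + 12*x + 2 is on top; that piece has area ∫[0,2] (x^3 - 6*x^2 + 8*x) dx = 4.
On [2, 4], w = 4*x + 2 is on top; that piece has area ∫[2,4] (-(x^3 - 6*x^2 + 8*x)) dx = 4.
Total enclosed area = 4 + 4 = 8.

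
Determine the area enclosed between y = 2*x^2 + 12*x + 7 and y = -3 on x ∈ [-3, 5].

The difference (2*x^2 + 12*x + 7) - (-3) = 2*x^2 + 12*x + 10 changes sign at x = -1 inside [-3, 5], so split the integral there.
∫[-3,-1] (2*x^2 + 12*x + 10) dx = -32/3; the area of that piece is 32/3.
∫[-1,5] (2*x^2 + 12*x + 10) dx = 288.
Total area = 32/3 + 288 = 896/3.

896/3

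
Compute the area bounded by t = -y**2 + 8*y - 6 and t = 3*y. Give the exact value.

Both boundary curves give t as a function of y, so integrate with respect to y. Setting them equal: -y**2 + 5*y - 6 = 0, i.e. -(y - 3)*(y - 2) = 0, so they meet at y = 2, 3.
For y in [2, 3], t = -y**2 + 8*y - 6 is on the right; area = ∫[2,3] (-y**2 + 5*y - 6) dy = 1/6.

1/6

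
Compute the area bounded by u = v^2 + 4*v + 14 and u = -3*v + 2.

Both boundary curves give u as a function of v, so integrate with respect to v. Setting them equal: v^2 + 7*v + 12 = 0, i.e. (v + 3)*(v + 4) = 0, so they meet at v = -4, -3.
For v in [-4, -3], u = v^2 + 4*v + 14 is on the left; area = ∫[-4,-3] (-(v^2 + 7*v + 12)) dv = 1/6.

1/6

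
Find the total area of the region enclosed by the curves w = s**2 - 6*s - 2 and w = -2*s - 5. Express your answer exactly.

Set the curves equal: s**2 - 6*s - 2 = -2*s - 5, so s**2 - 4*s + 3 = 0, which factors as (s - 3)*(s - 1) = 0. The curves meet at s = 1, 3.
On [1, 3], w = -2*s - 5 is on top; that piece has area ∫[1,3] (-(s**2 - 4*s + 3)) ds = 4/3.

4/3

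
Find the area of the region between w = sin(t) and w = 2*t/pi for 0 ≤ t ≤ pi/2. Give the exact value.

On [0, pi/2], (sin(t)) - (2*t/pi) = -2*t/pi + sin(t) is ≥ 0 throughout, so the area is a single integral of |-2*t/pi + sin(t)|.
∫[0,pi/2] (-2*t/pi + sin(t)) dt = 1 - pi/4.

1 - pi/4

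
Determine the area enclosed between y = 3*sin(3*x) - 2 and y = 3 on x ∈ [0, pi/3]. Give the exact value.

On [0, pi/3], (3*sin(3*x) - 2) - (3) = 3*sin(3*x) - 5 is ≤ 0 throughout, so the area is a single integral of |3*sin(3*x) - 5|.
∫[0,pi/3] (3*sin(3*x) - 5) dx = 2 - 5*pi/3; the area of that piece is -2 + 5*pi/3.

-2 + 5*pi/3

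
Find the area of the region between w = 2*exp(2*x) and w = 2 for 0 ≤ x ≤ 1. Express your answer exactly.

On [0, 1], (2*exp(2*x)) - (2) = 2*exp(2*x) - 2 is ≥ 0 throughout, so the area is a single integral of |2*exp(2*x) - 2|.
∫[0,1] (2*exp(2*x) - 2) dx = -3 + exp(2).

-3 + exp(2)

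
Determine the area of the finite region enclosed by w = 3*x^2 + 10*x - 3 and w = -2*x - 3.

Set the curves equal: 3*x^2 + 10*x - 3 = -2*x - 3, so 3*x^2 + 12*x = 0, which factors as 3*x*(x + 4) = 0. The curves meet at x = -4, 0.
On [-4, 0], w = -2*x - 3 is on top; that piece has area ∫[-4,0] (-(3*x^2 + 12*x)) dx = 32.

32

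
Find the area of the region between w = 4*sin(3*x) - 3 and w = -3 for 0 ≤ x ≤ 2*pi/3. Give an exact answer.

16/3

The difference (4*sin(3*x) - 3) - (-3) = 4*sin(3*x) changes sign at x = pi/3 inside [0, 2*pi/3], so split the integral there.
∫[0,pi/3] (4*sin(3*x)) dx = 8/3.
∫[pi/3,2*pi/3] (4*sin(3*x)) dx = -8/3; the area of that piece is 8/3.
Total area = 8/3 + 8/3 = 16/3.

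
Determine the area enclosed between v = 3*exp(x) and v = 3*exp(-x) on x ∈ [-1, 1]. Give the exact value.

-12 + 6*exp(-1) + 6*exp(1)

The difference (3*exp(x)) - (3*exp(-x)) = 3*exp(x) - 3*exp(-x) changes sign at x = 0 inside [-1, 1], so split the integral there.
∫[-1,0] (3*exp(x) - 3*exp(-x)) dx = -3*exp(1) - 3*exp(-1) + 6; the area of that piece is -6 + 3*exp(-1) + 3*exp(1).
∫[0,1] (3*exp(x) - 3*exp(-x)) dx = -6 + 3*exp(-1) + 3*exp(1).
Total area = (-6 + 3*exp(-1) + 3*exp(1)) + (-6 + 3*exp(-1) + 3*exp(1)) = -12 + 6*exp(-1) + 6*exp(1).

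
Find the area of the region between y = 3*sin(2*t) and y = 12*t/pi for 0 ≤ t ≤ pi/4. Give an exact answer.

3/2 - 3*pi/8

On [0, pi/4], (3*sin(2*t)) - (12*t/pi) = -12*t/pi + 3*sin(2*t) is ≥ 0 throughout, so the area is a single integral of |-12*t/pi + 3*sin(2*t)|.
∫[0,pi/4] (-12*t/pi + 3*sin(2*t)) dt = 3/2 - 3*pi/8.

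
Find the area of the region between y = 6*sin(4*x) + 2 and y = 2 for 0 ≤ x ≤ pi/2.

The difference (6*sin(4*x) + 2) - (2) = 6*sin(4*x) changes sign at x = pi/4 inside [0, pi/2], so split the integral there.
∫[0,pi/4] (6*sin(4*x)) dx = 3.
∫[pi/4,pi/2] (6*sin(4*x)) dx = -3; the area of that piece is 3.
Total area = 3 + 3 = 6.

6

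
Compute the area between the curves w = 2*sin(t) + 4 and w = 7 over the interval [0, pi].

-4 + 3*pi

On [0, pi], (2*sin(t) + 4) - (7) = 2*sin(t) - 3 is ≤ 0 throughout, so the area is a single integral of |2*sin(t) - 3|.
∫[0,pi] (2*sin(t) - 3) dt = 4 - 3*pi; the area of that piece is -4 + 3*pi.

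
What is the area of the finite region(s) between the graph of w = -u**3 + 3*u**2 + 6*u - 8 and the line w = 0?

81/2

The curve meets the u-axis where -u**3 + 3*u**2 + 6*u - 8 = 0, i.e. -(u - 4)*(u - 1)*(u + 2) = 0, at u = -2, 1, 4.
On [-2, 1] the curve lies below the axis; ∫[-2,1] (-u**3 + 3*u**2 + 6*u - 8) du = -81/4, giving area 81/4.
On [1, 4] the curve lies above the axis; ∫[1,4] (-u**3 + 3*u**2 + 6*u - 8) du = 81/4, giving area 81/4.
Total area = 81/4 + 81/4 = 81/2.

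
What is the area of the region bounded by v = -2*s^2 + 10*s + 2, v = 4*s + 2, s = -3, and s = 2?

155/3

The difference (-2*s^2 + 10*s + 2) - (4*s + 2) = -2*s^2 + 6*s changes sign at s = 0 inside [-3, 2], so split the integral there.
∫[-3,0] (-2*s^2 + 6*s) ds = -45; the area of that piece is 45.
∫[0,2] (-2*s^2 + 6*s) ds = 20/3.
Total area = 45 + 20/3 = 155/3.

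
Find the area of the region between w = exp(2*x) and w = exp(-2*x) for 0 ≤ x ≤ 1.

On [0, 1], (exp(2*x)) - (exp(-2*x)) = exp(2*x) - exp(-2*x) is ≥ 0 throughout, so the area is a single integral of |exp(2*x) - exp(-2*x)|.
∫[0,1] (exp(2*x) - exp(-2*x)) dx = -1 + exp(-2)/2 + exp(2)/2.

-1 + exp(-2)/2 + exp(2)/2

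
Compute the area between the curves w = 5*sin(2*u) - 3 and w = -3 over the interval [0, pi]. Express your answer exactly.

10

The difference (5*sin(2*u) - 3) - (-3) = 5*sin(2*u) changes sign at u = pi/2 inside [0, pi], so split the integral there.
∫[0,pi/2] (5*sin(2*u)) du = 5.
∫[pi/2,pi] (5*sin(2*u)) du = -5; the area of that piece is 5.
Total area = 5 + 5 = 10.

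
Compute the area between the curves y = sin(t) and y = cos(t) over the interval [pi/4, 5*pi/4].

2*sqrt(2)

On [pi/4, 5*pi/4], (sin(t)) - (cos(t)) = sin(t) - cos(t) is ≥ 0 throughout, so the area is a single integral of |sin(t) - cos(t)|.
∫[pi/4,5*pi/4] (sin(t) - cos(t)) dt = 2*sqrt(2).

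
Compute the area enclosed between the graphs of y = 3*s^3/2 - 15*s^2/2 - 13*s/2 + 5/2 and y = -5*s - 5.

Set the curves equal: 3*s^3/2 - 15*s^2/2 - 13*s/2 + 5/2 = -5*s - 5, so 3*s^3/2 - 15*s^2/2 - 3*s/2 + 15/2 = 0, which factors as 3*(s - 5)*(s - 1)*(s + 1)/2 = 0. The curves meet at s = -1, 1, 5.
On [-1, 1], y = 3*s^3/2 - 15*s^2/2 - 13*s/2 + 5/2 is on top; that piece has area ∫[-1,1] (3*s^3/2 - 15*s^2/2 - 3*s/2 + 15/2) ds = 10.
On [1, 5], y = -5*s - 5 is on top; that piece has area ∫[1,5] (-(3*s^3/2 - 15*s^2/2 - 3*s/2 + 15/2)) ds = 64.
Total enclosed area = 10 + 64 = 74.

74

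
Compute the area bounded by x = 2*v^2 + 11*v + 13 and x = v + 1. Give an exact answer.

Both boundary curves give x as a function of v, so integrate with respect to v. Setting them equal: 2*v^2 + 10*v + 12 = 0, i.e. 2*(v + 2)*(v + 3) = 0, so they meet at v = -3, -2.
For v in [-3, -2], x = 2*v^2 + 11*v + 13 is on the left; area = ∫[-3,-2] (-(2*v^2 + 10*v + 12)) dv = 1/3.

1/3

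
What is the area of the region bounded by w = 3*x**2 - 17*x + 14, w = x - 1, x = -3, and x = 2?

165

The difference (3*x**2 - 17*x + 14) - (x - 1) = 3*x**2 - 18*x + 15 changes sign at x = 1 inside [-3, 2], so split the integral there.
∫[-3,1] (3*x**2 - 18*x + 15) dx = 160.
∫[1,2] (3*x**2 - 18*x + 15) dx = -5; the area of that piece is 5.
Total area = 160 + 5 = 165.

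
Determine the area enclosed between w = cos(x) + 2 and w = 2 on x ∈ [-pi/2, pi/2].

2

On [-pi/2, pi/2], (cos(x) + 2) - (2) = cos(x) is ≥ 0 throughout, so the area is a single integral of |cos(x)|.
∫[-pi/2,pi/2] (cos(x)) dx = 2.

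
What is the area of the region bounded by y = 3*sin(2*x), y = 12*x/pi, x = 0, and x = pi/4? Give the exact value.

3/2 - 3*pi/8

On [0, pi/4], (3*sin(2*x)) - (12*x/pi) = -12*x/pi + 3*sin(2*x) is ≥ 0 throughout, so the area is a single integral of |-12*x/pi + 3*sin(2*x)|.
∫[0,pi/4] (-12*x/pi + 3*sin(2*x)) dx = 3/2 - 3*pi/8.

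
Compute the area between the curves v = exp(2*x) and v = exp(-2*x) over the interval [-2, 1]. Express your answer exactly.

The difference (exp(2*x)) - (exp(-2*x)) = exp(2*x) - exp(-2*x) changes sign at x = 0 inside [-2, 1], so split the integral there.
∫[-2,0] (exp(2*x) - exp(-2*x)) dx = -exp(4)/2 - exp(-4)/2 + 1; the area of that piece is -1 + exp(-4)/2 + exp(4)/2.
∫[0,1] (exp(2*x) - exp(-2*x)) dx = -1 + exp(-2)/2 + exp(2)/2.
Total area = (-1 + exp(-4)/2 + exp(4)/2) + (-1 + exp(-2)/2 + exp(2)/2) = -2 + exp(-4)/2 + exp(-2)/2 + exp(2)/2 + exp(4)/2.

-2 + exp(-4)/2 + exp(-2)/2 + exp(2)/2 + exp(4)/2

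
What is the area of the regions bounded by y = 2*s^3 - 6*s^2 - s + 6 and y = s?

16

Set the curves equal: 2*s^3 - 6*s^2 - s + 6 = s, so 2*s^3 - 6*s^2 - 2*s + 6 = 0, which factors as 2*(s - 3)*(s - 1)*(s + 1) = 0. The curves meet at s = -1, 1, 3.
On [-1, 1], y = 2*s^3 - 6*s^2 - s + 6 is on top; that piece has area ∫[-1,1] (2*s^3 - 6*s^2 - 2*s + 6) ds = 8.
On [1, 3], y = s is on top; that piece has area ∫[1,3] (-(2*s^3 - 6*s^2 - 2*s + 6)) ds = 8.
Total enclosed area = 8 + 8 = 16.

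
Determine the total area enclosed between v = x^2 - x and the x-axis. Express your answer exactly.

1/6

The curve meets the x-axis where x^2 - x = 0, i.e. x*(x - 1) = 0, at x = 0, 1.
On [0, 1] the curve lies below the axis; ∫[0,1] (x^2 - x) dx = -1/6, giving area 1/6.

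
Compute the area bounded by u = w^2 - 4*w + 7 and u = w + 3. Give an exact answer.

9/2

Both boundary curves give u as a function of w, so integrate with respect to w. Setting them equal: w^2 - 5*w + 4 = 0, i.e. (w - 4)*(w - 1) = 0, so they meet at w = 1, 4.
For w in [1, 4], u = w^2 - 4*w + 7 is on the left; area = ∫[1,4] (-(w^2 - 5*w + 4)) dw = 9/2.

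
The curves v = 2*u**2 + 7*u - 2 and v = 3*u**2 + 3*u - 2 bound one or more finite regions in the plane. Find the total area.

32/3

Set the curves equal: 2*u**2 + 7*u - 2 = 3*u**2 + 3*u - 2, so -u**2 + 4*u = 0, which factors as -u*(u - 4) = 0. The curves meet at u = 0, 4.
On [0, 4], v = 2*u**2 + 7*u - 2 is on top; that piece has area ∫[0,4] (-u**2 + 4*u) du = 32/3.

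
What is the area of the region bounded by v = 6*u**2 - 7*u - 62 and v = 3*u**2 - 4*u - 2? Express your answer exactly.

Set the curves equal: 6*u**2 - 7*u - 62 = 3*u**2 - 4*u - 2, so 3*u**2 - 3*u - 60 = 0, which factors as 3*(u - 5)*(u + 4) = 0. The curves meet at u = -4, 5.
On [-4, 5], v = 3*u**2 - 4*u - 2 is on top; that piece has area ∫[-4,5] (-(3*u**2 - 3*u - 60)) du = 729/2.

729/2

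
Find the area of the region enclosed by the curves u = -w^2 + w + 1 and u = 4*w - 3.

125/6

Both boundary curves give u as a function of w, so integrate with respect to w. Setting them equal: -w^2 - 3*w + 4 = 0, i.e. -(w - 1)*(w + 4) = 0, so they meet at w = -4, 1.
For w in [-4, 1], u = -w^2 + w + 1 is on the right; area = ∫[-4,1] (-w^2 - 3*w + 4) dw = 125/6.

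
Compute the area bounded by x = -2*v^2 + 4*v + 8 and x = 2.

64/3

Both boundary curves give x as a function of v, so integrate with respect to v. Setting them equal: -2*v^2 + 4*v + 6 = 0, i.e. -2*(v - 3)*(v + 1) = 0, so they meet at v = -1, 3.
For v in [-1, 3], x = -2*v^2 + 4*v + 8 is on the right; area = ∫[-1,3] (-2*v^2 + 4*v + 6) dv = 64/3.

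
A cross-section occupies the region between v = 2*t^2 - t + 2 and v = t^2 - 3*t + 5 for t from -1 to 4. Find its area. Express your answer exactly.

97/3

The difference (2*t^2 - t + 2) - (t^2 - 3*t + 5) = t^2 + 2*t - 3 changes sign at t = 1 inside [-1, 4], so split the integral there.
∫[-1,1] (t^2 + 2*t - 3) dt = -16/3; the area of that piece is 16/3.
∫[1,4] (t^2 + 2*t - 3) dt = 27.
Total area = 16/3 + 27 = 97/3.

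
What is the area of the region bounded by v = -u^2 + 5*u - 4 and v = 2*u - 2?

1/6

Set the curves equal: -u^2 + 5*u - 4 = 2*u - 2, so -u^2 + 3*u - 2 = 0, which factors as -(u - 2)*(u - 1) = 0. The curves meet at u = 1, 2.
On [1, 2], v = -u^2 + 5*u - 4 is on top; that piece has area ∫[1,2] (-u^2 + 3*u - 2) du = 1/6.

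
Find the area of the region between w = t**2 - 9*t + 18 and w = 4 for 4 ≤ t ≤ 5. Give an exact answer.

On [4, 5], (t**2 - 9*t + 18) - (4) = t**2 - 9*t + 14 is ≤ 0 throughout, so the area is a single integral of |t**2 - 9*t + 14|.
∫[4,5] (t**2 - 9*t + 14) dt = -37/6; the area of that piece is 37/6.

37/6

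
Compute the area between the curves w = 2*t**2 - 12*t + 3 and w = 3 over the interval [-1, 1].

12

The difference (2*t**2 - 12*t + 3) - (3) = 2*t**2 - 12*t changes sign at t = 0 inside [-1, 1], so split the integral there.
∫[-1,0] (2*t**2 - 12*t) dt = 20/3.
∫[0,1] (2*t**2 - 12*t) dt = -16/3; the area of that piece is 16/3.
Total area = 20/3 + 16/3 = 12.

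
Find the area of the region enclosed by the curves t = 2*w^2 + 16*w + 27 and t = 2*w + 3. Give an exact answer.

1/3

Both boundary curves give t as a function of w, so integrate with respect to w. Setting them equal: 2*w^2 + 14*w + 24 = 0, i.e. 2*(w + 3)*(w + 4) = 0, so they meet at w = -4, -3.
For w in [-4, -3], t = 2*w^2 + 16*w + 27 is on the left; area = ∫[-4,-3] (-(2*w^2 + 14*w + 24)) dw = 1/3.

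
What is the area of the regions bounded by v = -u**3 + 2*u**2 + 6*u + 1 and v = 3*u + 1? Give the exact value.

71/6

Set the curves equal: -u**3 + 2*u**2 + 6*u + 1 = 3*u + 1, so -u**3 + 2*u**2 + 3*u = 0, which factors as -u*(u - 3)*(u + 1) = 0. The curves meet at u = -1, 0, 3.
On [-1, 0], v = 3*u + 1 is on top; that piece has area ∫[-1,0] (-(-u**3 + 2*u**2 + 3*u)) du = 7/12.
On [0, 3], v = -u**3 + 2*u**2 + 6*u + 1 is on top; that piece has area ∫[0,3] (-u**3 + 2*u**2 + 3*u) du = 45/4.
Total enclosed area = 7/12 + 45/4 = 71/6.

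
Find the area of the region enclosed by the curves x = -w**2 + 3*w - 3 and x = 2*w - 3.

Both boundary curves give x as a function of w, so integrate with respect to w. Setting them equal: -w**2 + w = 0, i.e. -w*(w - 1) = 0, so they meet at w = 0, 1.
For w in [0, 1], x = -w**2 + 3*w - 3 is on the right; area = ∫[0,1] (-w**2 + w) dw = 1/6.

1/6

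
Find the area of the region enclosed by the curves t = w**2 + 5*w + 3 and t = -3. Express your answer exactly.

1/6

Both boundary curves give t as a function of w, so integrate with respect to w. Setting them equal: w**2 + 5*w + 6 = 0, i.e. (w + 2)*(w + 3) = 0, so they meet at w = -3, -2.
For w in [-3, -2], t = w**2 + 5*w + 3 is on the left; area = ∫[-3,-2] (-(w**2 + 5*w + 6)) dw = 1/6.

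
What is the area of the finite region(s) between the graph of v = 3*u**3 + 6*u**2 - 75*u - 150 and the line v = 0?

2459/2

The curve meets the u-axis where 3*u**3 + 6*u**2 - 75*u - 150 = 0, i.e. 3*(u - 5)*(u + 2)*(u + 5) = 0, at u = -5, -2, 5.
On [-5, -2] the curve lies above the axis; ∫[-5,-2] (3*u**3 + 6*u**2 - 75*u - 150) du = 459/4, giving area 459/4.
On [-2, 5] the curve lies below the axis; ∫[-2,5] (3*u**3 + 6*u**2 - 75*u - 150) du = -4459/4, giving area 4459/4.
Total area = 459/4 + 4459/4 = 2459/2.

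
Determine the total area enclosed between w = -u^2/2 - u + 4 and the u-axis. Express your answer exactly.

The curve meets the u-axis where -u^2/2 - u + 4 = 0, i.e. -(u - 2)*(u + 4)/2 = 0, at u = -4, 2.
On [-4, 2] the curve lies above the axis; ∫[-4,2] (-u^2/2 - u + 4) du = 18, giving area 18.

18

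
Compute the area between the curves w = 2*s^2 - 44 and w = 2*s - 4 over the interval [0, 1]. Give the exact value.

121/3

On [0, 1], (2*s^2 - 44) - (2*s - 4) = 2*s^2 - 2*s - 40 is ≤ 0 throughout, so the area is a single integral of |2*s^2 - 2*s - 40|.
∫[0,1] (2*s^2 - 2*s - 40) ds = -121/3; the area of that piece is 121/3.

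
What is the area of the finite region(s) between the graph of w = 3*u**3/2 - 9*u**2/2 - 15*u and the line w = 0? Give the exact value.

The curve meets the u-axis where 3*u**3/2 - 9*u**2/2 - 15*u = 0, i.e. 3*u*(u - 5)*(u + 2)/2 = 0, at u = -2, 0, 5.
On [-2, 0] the curve lies above the axis; ∫[-2,0] (3*u**3/2 - 9*u**2/2 - 15*u) du = 12, giving area 12.
On [0, 5] the curve lies below the axis; ∫[0,5] (3*u**3/2 - 9*u**2/2 - 15*u) du = -1125/8, giving area 1125/8.
Total area = 12 + 1125/8 = 1221/8.

1221/8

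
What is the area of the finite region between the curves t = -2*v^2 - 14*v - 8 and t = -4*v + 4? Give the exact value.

Both boundary curves give t as a function of v, so integrate with respect to v. Setting them equal: -2*v^2 - 10*v - 12 = 0, i.e. -2*(v + 2)*(v + 3) = 0, so they meet at v = -3, -2.
For v in [-3, -2], t = -2*v^2 - 14*v - 8 is on the right; area = ∫[-3,-2] (-2*v^2 - 10*v - 12) dv = 1/3.

1/3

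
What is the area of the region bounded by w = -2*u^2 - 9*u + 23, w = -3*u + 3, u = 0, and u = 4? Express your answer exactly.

The difference (-2*u^2 - 9*u + 23) - (-3*u + 3) = -2*u^2 - 6*u + 20 changes sign at u = 2 inside [0, 4], so split the integral there.
∫[0,2] (-2*u^2 - 6*u + 20) du = 68/3.
∫[2,4] (-2*u^2 - 6*u + 20) du = -100/3; the area of that piece is 100/3.
Total area = 68/3 + 100/3 = 56.

56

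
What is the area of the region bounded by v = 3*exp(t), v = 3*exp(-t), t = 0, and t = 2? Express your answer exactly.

On [0, 2], (3*exp(t)) - (3*exp(-t)) = 3*exp(t) - 3*exp(-t) is ≥ 0 throughout, so the area is a single integral of |3*exp(t) - 3*exp(-t)|.
∫[0,2] (3*exp(t) - 3*exp(-t)) dt = -6 + 3*exp(-2) + 3*exp(2).

-6 + 3*exp(-2) + 3*exp(2)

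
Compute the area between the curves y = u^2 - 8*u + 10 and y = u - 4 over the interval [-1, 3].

The difference (u^2 - 8*u + 10) - (u - 4) = u^2 - 9*u + 14 changes sign at u = 2 inside [-1, 3], so split the integral there.
∫[-1,2] (u^2 - 9*u + 14) du = 63/2.
∫[2,3] (u^2 - 9*u + 14) du = -13/6; the area of that piece is 13/6.
Total area = 63/2 + 13/6 = 101/3.

101/3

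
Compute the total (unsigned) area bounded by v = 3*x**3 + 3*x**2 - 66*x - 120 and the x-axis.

The curve meets the x-axis where 3*x**3 + 3*x**2 - 66*x - 120 = 0, i.e. 3*(x - 5)*(x + 2)*(x + 4) = 0, at x = -4, -2, 5.
On [-4, -2] the curve lies above the axis; ∫[-4,-2] (3*x**3 + 3*x**2 - 66*x - 120) dx = 32, giving area 32.
On [-2, 5] the curve lies below the axis; ∫[-2,5] (3*x**3 + 3*x**2 - 66*x - 120) dx = -3773/4, giving area 3773/4.
Total area = 32 + 3773/4 = 3901/4.

3901/4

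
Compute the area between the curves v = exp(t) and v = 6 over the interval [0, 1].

On [0, 1], (exp(t)) - (6) = exp(t) - 6 is ≤ 0 throughout, so the area is a single integral of |exp(t) - 6|.
∫[0,1] (exp(t) - 6) dt = -7 + exp(1); the area of that piece is 7 - exp(1).

7 - exp(1)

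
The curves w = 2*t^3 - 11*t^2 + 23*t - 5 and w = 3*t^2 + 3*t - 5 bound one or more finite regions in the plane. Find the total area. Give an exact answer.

253/6

Set the curves equal: 2*t^3 - 11*t^2 + 23*t - 5 = 3*t^2 + 3*t - 5, so 2*t^3 - 14*t^2 + 20*t = 0, which factors as 2*t*(t - 5)*(t - 2) = 0. The curves meet at t = 0, 2, 5.
On [0, 2], w = 2*t^3 - 11*t^2 + 23*t - 5 is on top; that piece has area ∫[0,2] (2*t^3 - 14*t^2 + 20*t) dt = 32/3.
On [2, 5], w = 3*t^2 + 3*t - 5 is on top; that piece has area ∫[2,5] (-(2*t^3 - 14*t^2 + 20*t)) dt = 63/2.
Total enclosed area = 32/3 + 63/2 = 253/6.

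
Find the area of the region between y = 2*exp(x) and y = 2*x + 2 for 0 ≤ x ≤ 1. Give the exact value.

-5 + 2*exp(1)

On [0, 1], (2*exp(x)) - (2*x + 2) = -2*x + 2*exp(x) - 2 is ≥ 0 throughout, so the area is a single integral of |-2*x + 2*exp(x) - 2|.
∫[0,1] (-2*x + 2*exp(x) - 2) dx = -5 + 2*exp(1).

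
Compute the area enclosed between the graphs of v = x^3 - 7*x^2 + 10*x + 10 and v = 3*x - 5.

148/3

Set the curves equal: x^3 - 7*x^2 + 10*x + 10 = 3*x - 5, so x^3 - 7*x^2 + 7*x + 15 = 0, which factors as (x - 5)*(x - 3)*(x + 1) = 0. The curves meet at x = -1, 3, 5.
On [-1, 3], v = x^3 - 7*x^2 + 10*x + 10 is on top; that piece has area ∫[-1,3] (x^3 - 7*x^2 + 7*x + 15) dx = 128/3.
On [3, 5], v = 3*x - 5 is on top; that piece has area ∫[3,5] (-(x^3 - 7*x^2 + 7*x + 15)) dx = 20/3.
Total enclosed area = 128/3 + 20/3 = 148/3.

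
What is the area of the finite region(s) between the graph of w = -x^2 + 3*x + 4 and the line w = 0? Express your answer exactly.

The curve meets the x-axis where -x^2 + 3*x + 4 = 0, i.e. -(x - 4)*(x + 1) = 0, at x = -1, 4.
On [-1, 4] the curve lies above the axis; ∫[-1,4] (-x^2 + 3*x + 4) dx = 125/6, giving area 125/6.

125/6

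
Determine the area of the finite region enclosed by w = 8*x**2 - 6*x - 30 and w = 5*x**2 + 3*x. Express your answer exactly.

343/2

Set the curves equal: 8*x**2 - 6*x - 30 = 5*x**2 + 3*x, so 3*x**2 - 9*x - 30 = 0, which factors as 3*(x - 5)*(x + 2) = 0. The curves meet at x = -2, 5.
On [-2, 5], w = 5*x**2 + 3*x is on top; that piece has area ∫[-2,5] (-(3*x**2 - 9*x - 30)) dx = 343/2.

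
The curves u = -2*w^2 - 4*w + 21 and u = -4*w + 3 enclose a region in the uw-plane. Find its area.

Both boundary curves give u as a function of w, so integrate with respect to w. Setting them equal: -2*w^2 + 18 = 0, i.e. -2*(w - 3)*(w + 3) = 0, so they meet at w = -3, 3.
For w in [-3, 3], u = -2*w^2 - 4*w + 21 is on the right; area = ∫[-3,3] (-2*w^2 + 18) dw = 72.

72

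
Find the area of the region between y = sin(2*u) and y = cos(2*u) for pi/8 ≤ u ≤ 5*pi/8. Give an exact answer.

sqrt(2)

On [pi/8, 5*pi/8], (sin(2*u)) - (cos(2*u)) = sin(2*u) - cos(2*u) is ≥ 0 throughout, so the area is a single integral of |sin(2*u) - cos(2*u)|.
∫[pi/8,5*pi/8] (sin(2*u) - cos(2*u)) du = sqrt(2).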